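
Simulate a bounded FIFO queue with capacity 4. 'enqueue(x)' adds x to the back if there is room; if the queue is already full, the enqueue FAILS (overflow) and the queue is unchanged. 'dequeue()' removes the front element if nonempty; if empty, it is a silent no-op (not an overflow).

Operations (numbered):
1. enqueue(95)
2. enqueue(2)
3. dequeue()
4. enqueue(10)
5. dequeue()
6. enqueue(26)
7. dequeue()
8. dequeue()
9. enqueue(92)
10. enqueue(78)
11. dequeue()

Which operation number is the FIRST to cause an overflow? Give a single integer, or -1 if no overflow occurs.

Answer: -1

Derivation:
1. enqueue(95): size=1
2. enqueue(2): size=2
3. dequeue(): size=1
4. enqueue(10): size=2
5. dequeue(): size=1
6. enqueue(26): size=2
7. dequeue(): size=1
8. dequeue(): size=0
9. enqueue(92): size=1
10. enqueue(78): size=2
11. dequeue(): size=1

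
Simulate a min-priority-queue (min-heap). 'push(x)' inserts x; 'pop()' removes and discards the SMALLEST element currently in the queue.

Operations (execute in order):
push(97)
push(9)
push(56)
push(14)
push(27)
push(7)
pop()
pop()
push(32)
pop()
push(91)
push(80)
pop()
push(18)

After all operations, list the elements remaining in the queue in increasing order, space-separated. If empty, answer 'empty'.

push(97): heap contents = [97]
push(9): heap contents = [9, 97]
push(56): heap contents = [9, 56, 97]
push(14): heap contents = [9, 14, 56, 97]
push(27): heap contents = [9, 14, 27, 56, 97]
push(7): heap contents = [7, 9, 14, 27, 56, 97]
pop() → 7: heap contents = [9, 14, 27, 56, 97]
pop() → 9: heap contents = [14, 27, 56, 97]
push(32): heap contents = [14, 27, 32, 56, 97]
pop() → 14: heap contents = [27, 32, 56, 97]
push(91): heap contents = [27, 32, 56, 91, 97]
push(80): heap contents = [27, 32, 56, 80, 91, 97]
pop() → 27: heap contents = [32, 56, 80, 91, 97]
push(18): heap contents = [18, 32, 56, 80, 91, 97]

Answer: 18 32 56 80 91 97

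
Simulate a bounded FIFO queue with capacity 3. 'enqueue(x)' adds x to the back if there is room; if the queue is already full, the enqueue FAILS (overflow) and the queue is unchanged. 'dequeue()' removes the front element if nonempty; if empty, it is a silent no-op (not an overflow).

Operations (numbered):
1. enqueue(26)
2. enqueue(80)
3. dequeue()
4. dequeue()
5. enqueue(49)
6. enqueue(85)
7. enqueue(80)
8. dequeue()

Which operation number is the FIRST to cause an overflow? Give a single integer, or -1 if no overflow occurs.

1. enqueue(26): size=1
2. enqueue(80): size=2
3. dequeue(): size=1
4. dequeue(): size=0
5. enqueue(49): size=1
6. enqueue(85): size=2
7. enqueue(80): size=3
8. dequeue(): size=2

Answer: -1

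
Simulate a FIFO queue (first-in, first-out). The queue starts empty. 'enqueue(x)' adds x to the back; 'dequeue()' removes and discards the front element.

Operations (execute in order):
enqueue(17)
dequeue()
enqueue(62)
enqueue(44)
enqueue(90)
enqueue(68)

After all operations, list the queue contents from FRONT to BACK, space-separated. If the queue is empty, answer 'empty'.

enqueue(17): [17]
dequeue(): []
enqueue(62): [62]
enqueue(44): [62, 44]
enqueue(90): [62, 44, 90]
enqueue(68): [62, 44, 90, 68]

Answer: 62 44 90 68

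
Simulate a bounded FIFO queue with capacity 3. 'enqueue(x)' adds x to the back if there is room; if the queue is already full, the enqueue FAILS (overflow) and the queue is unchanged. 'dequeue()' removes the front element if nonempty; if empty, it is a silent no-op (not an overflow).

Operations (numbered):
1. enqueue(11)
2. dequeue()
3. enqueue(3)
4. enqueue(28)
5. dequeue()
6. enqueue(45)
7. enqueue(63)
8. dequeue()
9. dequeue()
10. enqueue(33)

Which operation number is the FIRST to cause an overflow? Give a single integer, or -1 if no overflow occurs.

Answer: -1

Derivation:
1. enqueue(11): size=1
2. dequeue(): size=0
3. enqueue(3): size=1
4. enqueue(28): size=2
5. dequeue(): size=1
6. enqueue(45): size=2
7. enqueue(63): size=3
8. dequeue(): size=2
9. dequeue(): size=1
10. enqueue(33): size=2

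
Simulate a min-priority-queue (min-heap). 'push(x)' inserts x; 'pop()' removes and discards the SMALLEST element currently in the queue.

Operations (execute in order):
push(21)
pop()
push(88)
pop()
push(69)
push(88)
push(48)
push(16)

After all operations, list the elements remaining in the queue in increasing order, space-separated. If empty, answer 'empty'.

Answer: 16 48 69 88

Derivation:
push(21): heap contents = [21]
pop() → 21: heap contents = []
push(88): heap contents = [88]
pop() → 88: heap contents = []
push(69): heap contents = [69]
push(88): heap contents = [69, 88]
push(48): heap contents = [48, 69, 88]
push(16): heap contents = [16, 48, 69, 88]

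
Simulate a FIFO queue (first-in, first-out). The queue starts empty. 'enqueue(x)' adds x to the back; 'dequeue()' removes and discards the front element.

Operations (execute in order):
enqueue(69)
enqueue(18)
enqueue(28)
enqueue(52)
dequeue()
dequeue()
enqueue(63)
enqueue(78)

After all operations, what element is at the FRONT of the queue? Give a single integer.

enqueue(69): queue = [69]
enqueue(18): queue = [69, 18]
enqueue(28): queue = [69, 18, 28]
enqueue(52): queue = [69, 18, 28, 52]
dequeue(): queue = [18, 28, 52]
dequeue(): queue = [28, 52]
enqueue(63): queue = [28, 52, 63]
enqueue(78): queue = [28, 52, 63, 78]

Answer: 28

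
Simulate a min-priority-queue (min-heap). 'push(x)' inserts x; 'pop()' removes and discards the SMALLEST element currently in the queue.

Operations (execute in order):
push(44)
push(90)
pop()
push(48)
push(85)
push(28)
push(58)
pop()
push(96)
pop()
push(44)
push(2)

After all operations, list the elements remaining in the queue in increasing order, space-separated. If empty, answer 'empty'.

push(44): heap contents = [44]
push(90): heap contents = [44, 90]
pop() → 44: heap contents = [90]
push(48): heap contents = [48, 90]
push(85): heap contents = [48, 85, 90]
push(28): heap contents = [28, 48, 85, 90]
push(58): heap contents = [28, 48, 58, 85, 90]
pop() → 28: heap contents = [48, 58, 85, 90]
push(96): heap contents = [48, 58, 85, 90, 96]
pop() → 48: heap contents = [58, 85, 90, 96]
push(44): heap contents = [44, 58, 85, 90, 96]
push(2): heap contents = [2, 44, 58, 85, 90, 96]

Answer: 2 44 58 85 90 96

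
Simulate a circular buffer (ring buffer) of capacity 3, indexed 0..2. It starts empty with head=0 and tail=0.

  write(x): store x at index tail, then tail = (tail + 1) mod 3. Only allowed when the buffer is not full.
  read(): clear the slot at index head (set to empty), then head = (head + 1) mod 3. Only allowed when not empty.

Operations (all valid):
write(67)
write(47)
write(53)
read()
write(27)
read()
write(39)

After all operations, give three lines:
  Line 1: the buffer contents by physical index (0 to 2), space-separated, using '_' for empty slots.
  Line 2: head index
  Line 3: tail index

write(67): buf=[67 _ _], head=0, tail=1, size=1
write(47): buf=[67 47 _], head=0, tail=2, size=2
write(53): buf=[67 47 53], head=0, tail=0, size=3
read(): buf=[_ 47 53], head=1, tail=0, size=2
write(27): buf=[27 47 53], head=1, tail=1, size=3
read(): buf=[27 _ 53], head=2, tail=1, size=2
write(39): buf=[27 39 53], head=2, tail=2, size=3

Answer: 27 39 53
2
2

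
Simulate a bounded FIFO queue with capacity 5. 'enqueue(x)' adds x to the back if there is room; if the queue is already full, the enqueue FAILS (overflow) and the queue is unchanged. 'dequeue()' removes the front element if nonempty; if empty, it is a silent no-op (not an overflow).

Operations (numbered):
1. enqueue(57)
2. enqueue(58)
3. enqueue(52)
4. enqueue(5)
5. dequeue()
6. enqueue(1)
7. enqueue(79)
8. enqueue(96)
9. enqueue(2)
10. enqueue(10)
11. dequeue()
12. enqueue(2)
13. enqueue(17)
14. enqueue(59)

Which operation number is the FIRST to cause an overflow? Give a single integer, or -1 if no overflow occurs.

1. enqueue(57): size=1
2. enqueue(58): size=2
3. enqueue(52): size=3
4. enqueue(5): size=4
5. dequeue(): size=3
6. enqueue(1): size=4
7. enqueue(79): size=5
8. enqueue(96): size=5=cap → OVERFLOW (fail)
9. enqueue(2): size=5=cap → OVERFLOW (fail)
10. enqueue(10): size=5=cap → OVERFLOW (fail)
11. dequeue(): size=4
12. enqueue(2): size=5
13. enqueue(17): size=5=cap → OVERFLOW (fail)
14. enqueue(59): size=5=cap → OVERFLOW (fail)

Answer: 8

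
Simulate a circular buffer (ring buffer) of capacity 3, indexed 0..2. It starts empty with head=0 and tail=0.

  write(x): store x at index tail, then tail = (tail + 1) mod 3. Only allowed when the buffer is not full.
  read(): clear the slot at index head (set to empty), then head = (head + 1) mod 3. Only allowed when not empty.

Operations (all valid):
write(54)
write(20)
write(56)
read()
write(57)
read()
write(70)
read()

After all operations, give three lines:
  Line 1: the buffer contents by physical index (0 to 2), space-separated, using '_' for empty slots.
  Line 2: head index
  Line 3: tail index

Answer: 57 70 _
0
2

Derivation:
write(54): buf=[54 _ _], head=0, tail=1, size=1
write(20): buf=[54 20 _], head=0, tail=2, size=2
write(56): buf=[54 20 56], head=0, tail=0, size=3
read(): buf=[_ 20 56], head=1, tail=0, size=2
write(57): buf=[57 20 56], head=1, tail=1, size=3
read(): buf=[57 _ 56], head=2, tail=1, size=2
write(70): buf=[57 70 56], head=2, tail=2, size=3
read(): buf=[57 70 _], head=0, tail=2, size=2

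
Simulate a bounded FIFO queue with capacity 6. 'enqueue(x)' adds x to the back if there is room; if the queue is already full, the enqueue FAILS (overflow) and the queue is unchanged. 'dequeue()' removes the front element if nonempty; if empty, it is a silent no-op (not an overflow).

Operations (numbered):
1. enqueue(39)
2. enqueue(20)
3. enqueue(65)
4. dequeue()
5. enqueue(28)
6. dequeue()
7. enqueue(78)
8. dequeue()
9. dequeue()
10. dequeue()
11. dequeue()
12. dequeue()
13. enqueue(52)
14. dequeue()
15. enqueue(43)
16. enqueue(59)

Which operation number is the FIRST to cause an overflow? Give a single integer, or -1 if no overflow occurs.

1. enqueue(39): size=1
2. enqueue(20): size=2
3. enqueue(65): size=3
4. dequeue(): size=2
5. enqueue(28): size=3
6. dequeue(): size=2
7. enqueue(78): size=3
8. dequeue(): size=2
9. dequeue(): size=1
10. dequeue(): size=0
11. dequeue(): empty, no-op, size=0
12. dequeue(): empty, no-op, size=0
13. enqueue(52): size=1
14. dequeue(): size=0
15. enqueue(43): size=1
16. enqueue(59): size=2

Answer: -1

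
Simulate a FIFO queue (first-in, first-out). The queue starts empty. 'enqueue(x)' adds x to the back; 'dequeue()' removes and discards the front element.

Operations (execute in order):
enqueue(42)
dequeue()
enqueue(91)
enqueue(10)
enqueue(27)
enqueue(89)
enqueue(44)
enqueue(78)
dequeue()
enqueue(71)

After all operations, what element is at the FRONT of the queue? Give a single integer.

Answer: 10

Derivation:
enqueue(42): queue = [42]
dequeue(): queue = []
enqueue(91): queue = [91]
enqueue(10): queue = [91, 10]
enqueue(27): queue = [91, 10, 27]
enqueue(89): queue = [91, 10, 27, 89]
enqueue(44): queue = [91, 10, 27, 89, 44]
enqueue(78): queue = [91, 10, 27, 89, 44, 78]
dequeue(): queue = [10, 27, 89, 44, 78]
enqueue(71): queue = [10, 27, 89, 44, 78, 71]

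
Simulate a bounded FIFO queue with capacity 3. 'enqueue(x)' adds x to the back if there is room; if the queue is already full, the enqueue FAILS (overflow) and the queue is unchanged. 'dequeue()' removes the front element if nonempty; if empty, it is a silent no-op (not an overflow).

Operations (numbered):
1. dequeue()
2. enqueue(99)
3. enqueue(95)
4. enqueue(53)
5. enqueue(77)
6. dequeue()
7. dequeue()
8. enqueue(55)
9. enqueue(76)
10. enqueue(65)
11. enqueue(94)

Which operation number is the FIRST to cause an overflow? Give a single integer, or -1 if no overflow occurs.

Answer: 5

Derivation:
1. dequeue(): empty, no-op, size=0
2. enqueue(99): size=1
3. enqueue(95): size=2
4. enqueue(53): size=3
5. enqueue(77): size=3=cap → OVERFLOW (fail)
6. dequeue(): size=2
7. dequeue(): size=1
8. enqueue(55): size=2
9. enqueue(76): size=3
10. enqueue(65): size=3=cap → OVERFLOW (fail)
11. enqueue(94): size=3=cap → OVERFLOW (fail)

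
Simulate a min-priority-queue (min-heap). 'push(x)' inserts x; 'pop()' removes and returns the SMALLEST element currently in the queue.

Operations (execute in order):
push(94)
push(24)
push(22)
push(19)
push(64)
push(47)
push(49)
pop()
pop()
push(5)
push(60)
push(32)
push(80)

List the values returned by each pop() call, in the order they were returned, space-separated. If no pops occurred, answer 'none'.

push(94): heap contents = [94]
push(24): heap contents = [24, 94]
push(22): heap contents = [22, 24, 94]
push(19): heap contents = [19, 22, 24, 94]
push(64): heap contents = [19, 22, 24, 64, 94]
push(47): heap contents = [19, 22, 24, 47, 64, 94]
push(49): heap contents = [19, 22, 24, 47, 49, 64, 94]
pop() → 19: heap contents = [22, 24, 47, 49, 64, 94]
pop() → 22: heap contents = [24, 47, 49, 64, 94]
push(5): heap contents = [5, 24, 47, 49, 64, 94]
push(60): heap contents = [5, 24, 47, 49, 60, 64, 94]
push(32): heap contents = [5, 24, 32, 47, 49, 60, 64, 94]
push(80): heap contents = [5, 24, 32, 47, 49, 60, 64, 80, 94]

Answer: 19 22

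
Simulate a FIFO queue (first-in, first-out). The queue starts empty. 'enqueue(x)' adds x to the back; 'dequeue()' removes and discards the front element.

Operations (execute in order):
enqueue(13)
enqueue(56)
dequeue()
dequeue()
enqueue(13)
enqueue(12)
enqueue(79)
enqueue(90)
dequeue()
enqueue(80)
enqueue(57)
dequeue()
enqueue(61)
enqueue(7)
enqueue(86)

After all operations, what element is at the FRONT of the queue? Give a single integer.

enqueue(13): queue = [13]
enqueue(56): queue = [13, 56]
dequeue(): queue = [56]
dequeue(): queue = []
enqueue(13): queue = [13]
enqueue(12): queue = [13, 12]
enqueue(79): queue = [13, 12, 79]
enqueue(90): queue = [13, 12, 79, 90]
dequeue(): queue = [12, 79, 90]
enqueue(80): queue = [12, 79, 90, 80]
enqueue(57): queue = [12, 79, 90, 80, 57]
dequeue(): queue = [79, 90, 80, 57]
enqueue(61): queue = [79, 90, 80, 57, 61]
enqueue(7): queue = [79, 90, 80, 57, 61, 7]
enqueue(86): queue = [79, 90, 80, 57, 61, 7, 86]

Answer: 79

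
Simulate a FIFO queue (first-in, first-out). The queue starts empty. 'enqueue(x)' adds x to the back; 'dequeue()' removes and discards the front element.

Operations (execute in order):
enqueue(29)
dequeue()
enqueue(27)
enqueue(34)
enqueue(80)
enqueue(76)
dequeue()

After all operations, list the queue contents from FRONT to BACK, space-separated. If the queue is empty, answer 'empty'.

Answer: 34 80 76

Derivation:
enqueue(29): [29]
dequeue(): []
enqueue(27): [27]
enqueue(34): [27, 34]
enqueue(80): [27, 34, 80]
enqueue(76): [27, 34, 80, 76]
dequeue(): [34, 80, 76]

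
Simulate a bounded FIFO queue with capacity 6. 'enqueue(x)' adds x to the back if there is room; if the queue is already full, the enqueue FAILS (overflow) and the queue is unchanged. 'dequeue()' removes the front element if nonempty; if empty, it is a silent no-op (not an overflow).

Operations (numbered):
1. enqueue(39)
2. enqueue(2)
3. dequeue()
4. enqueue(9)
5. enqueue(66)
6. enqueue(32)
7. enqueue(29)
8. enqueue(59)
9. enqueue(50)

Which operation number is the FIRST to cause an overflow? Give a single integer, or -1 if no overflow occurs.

1. enqueue(39): size=1
2. enqueue(2): size=2
3. dequeue(): size=1
4. enqueue(9): size=2
5. enqueue(66): size=3
6. enqueue(32): size=4
7. enqueue(29): size=5
8. enqueue(59): size=6
9. enqueue(50): size=6=cap → OVERFLOW (fail)

Answer: 9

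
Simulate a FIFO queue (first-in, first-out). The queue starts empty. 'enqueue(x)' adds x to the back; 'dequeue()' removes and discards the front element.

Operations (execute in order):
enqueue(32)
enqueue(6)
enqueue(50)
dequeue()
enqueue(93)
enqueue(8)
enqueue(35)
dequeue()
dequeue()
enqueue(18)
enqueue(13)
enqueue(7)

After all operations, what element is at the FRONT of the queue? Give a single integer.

enqueue(32): queue = [32]
enqueue(6): queue = [32, 6]
enqueue(50): queue = [32, 6, 50]
dequeue(): queue = [6, 50]
enqueue(93): queue = [6, 50, 93]
enqueue(8): queue = [6, 50, 93, 8]
enqueue(35): queue = [6, 50, 93, 8, 35]
dequeue(): queue = [50, 93, 8, 35]
dequeue(): queue = [93, 8, 35]
enqueue(18): queue = [93, 8, 35, 18]
enqueue(13): queue = [93, 8, 35, 18, 13]
enqueue(7): queue = [93, 8, 35, 18, 13, 7]

Answer: 93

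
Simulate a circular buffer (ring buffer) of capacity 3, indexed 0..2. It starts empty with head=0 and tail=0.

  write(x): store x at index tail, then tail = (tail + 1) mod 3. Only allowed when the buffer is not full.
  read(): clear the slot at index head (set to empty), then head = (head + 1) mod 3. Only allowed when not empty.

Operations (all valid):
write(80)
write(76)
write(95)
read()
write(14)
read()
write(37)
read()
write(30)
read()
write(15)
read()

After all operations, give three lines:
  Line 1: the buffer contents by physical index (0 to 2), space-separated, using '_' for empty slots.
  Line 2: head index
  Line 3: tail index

Answer: 15 _ 30
2
1

Derivation:
write(80): buf=[80 _ _], head=0, tail=1, size=1
write(76): buf=[80 76 _], head=0, tail=2, size=2
write(95): buf=[80 76 95], head=0, tail=0, size=3
read(): buf=[_ 76 95], head=1, tail=0, size=2
write(14): buf=[14 76 95], head=1, tail=1, size=3
read(): buf=[14 _ 95], head=2, tail=1, size=2
write(37): buf=[14 37 95], head=2, tail=2, size=3
read(): buf=[14 37 _], head=0, tail=2, size=2
write(30): buf=[14 37 30], head=0, tail=0, size=3
read(): buf=[_ 37 30], head=1, tail=0, size=2
write(15): buf=[15 37 30], head=1, tail=1, size=3
read(): buf=[15 _ 30], head=2, tail=1, size=2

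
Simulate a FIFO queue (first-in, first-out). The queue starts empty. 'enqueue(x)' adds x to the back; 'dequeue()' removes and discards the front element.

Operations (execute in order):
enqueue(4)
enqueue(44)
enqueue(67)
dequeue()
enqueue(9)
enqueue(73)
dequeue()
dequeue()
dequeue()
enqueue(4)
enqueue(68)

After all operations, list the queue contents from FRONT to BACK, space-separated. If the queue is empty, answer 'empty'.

enqueue(4): [4]
enqueue(44): [4, 44]
enqueue(67): [4, 44, 67]
dequeue(): [44, 67]
enqueue(9): [44, 67, 9]
enqueue(73): [44, 67, 9, 73]
dequeue(): [67, 9, 73]
dequeue(): [9, 73]
dequeue(): [73]
enqueue(4): [73, 4]
enqueue(68): [73, 4, 68]

Answer: 73 4 68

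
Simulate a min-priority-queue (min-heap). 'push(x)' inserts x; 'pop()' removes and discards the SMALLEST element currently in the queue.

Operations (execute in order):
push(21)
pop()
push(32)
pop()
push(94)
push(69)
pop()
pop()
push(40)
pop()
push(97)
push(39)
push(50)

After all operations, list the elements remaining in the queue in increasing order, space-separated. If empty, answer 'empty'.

push(21): heap contents = [21]
pop() → 21: heap contents = []
push(32): heap contents = [32]
pop() → 32: heap contents = []
push(94): heap contents = [94]
push(69): heap contents = [69, 94]
pop() → 69: heap contents = [94]
pop() → 94: heap contents = []
push(40): heap contents = [40]
pop() → 40: heap contents = []
push(97): heap contents = [97]
push(39): heap contents = [39, 97]
push(50): heap contents = [39, 50, 97]

Answer: 39 50 97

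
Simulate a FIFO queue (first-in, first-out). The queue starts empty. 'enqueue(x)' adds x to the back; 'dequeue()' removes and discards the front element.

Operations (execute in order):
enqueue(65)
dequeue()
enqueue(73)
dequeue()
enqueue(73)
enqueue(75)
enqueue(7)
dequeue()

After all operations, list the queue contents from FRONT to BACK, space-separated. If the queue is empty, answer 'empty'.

Answer: 75 7

Derivation:
enqueue(65): [65]
dequeue(): []
enqueue(73): [73]
dequeue(): []
enqueue(73): [73]
enqueue(75): [73, 75]
enqueue(7): [73, 75, 7]
dequeue(): [75, 7]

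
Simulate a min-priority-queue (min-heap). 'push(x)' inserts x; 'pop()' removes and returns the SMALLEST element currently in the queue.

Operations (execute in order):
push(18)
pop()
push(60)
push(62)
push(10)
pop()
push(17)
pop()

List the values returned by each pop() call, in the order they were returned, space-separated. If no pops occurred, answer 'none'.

push(18): heap contents = [18]
pop() → 18: heap contents = []
push(60): heap contents = [60]
push(62): heap contents = [60, 62]
push(10): heap contents = [10, 60, 62]
pop() → 10: heap contents = [60, 62]
push(17): heap contents = [17, 60, 62]
pop() → 17: heap contents = [60, 62]

Answer: 18 10 17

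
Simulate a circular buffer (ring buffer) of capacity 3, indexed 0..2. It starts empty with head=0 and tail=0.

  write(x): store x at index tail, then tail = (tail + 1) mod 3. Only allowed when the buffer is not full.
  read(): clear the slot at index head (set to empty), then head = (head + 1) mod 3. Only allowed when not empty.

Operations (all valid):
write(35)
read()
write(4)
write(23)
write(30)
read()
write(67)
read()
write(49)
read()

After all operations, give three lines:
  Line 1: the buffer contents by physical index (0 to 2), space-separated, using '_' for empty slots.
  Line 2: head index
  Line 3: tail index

write(35): buf=[35 _ _], head=0, tail=1, size=1
read(): buf=[_ _ _], head=1, tail=1, size=0
write(4): buf=[_ 4 _], head=1, tail=2, size=1
write(23): buf=[_ 4 23], head=1, tail=0, size=2
write(30): buf=[30 4 23], head=1, tail=1, size=3
read(): buf=[30 _ 23], head=2, tail=1, size=2
write(67): buf=[30 67 23], head=2, tail=2, size=3
read(): buf=[30 67 _], head=0, tail=2, size=2
write(49): buf=[30 67 49], head=0, tail=0, size=3
read(): buf=[_ 67 49], head=1, tail=0, size=2

Answer: _ 67 49
1
0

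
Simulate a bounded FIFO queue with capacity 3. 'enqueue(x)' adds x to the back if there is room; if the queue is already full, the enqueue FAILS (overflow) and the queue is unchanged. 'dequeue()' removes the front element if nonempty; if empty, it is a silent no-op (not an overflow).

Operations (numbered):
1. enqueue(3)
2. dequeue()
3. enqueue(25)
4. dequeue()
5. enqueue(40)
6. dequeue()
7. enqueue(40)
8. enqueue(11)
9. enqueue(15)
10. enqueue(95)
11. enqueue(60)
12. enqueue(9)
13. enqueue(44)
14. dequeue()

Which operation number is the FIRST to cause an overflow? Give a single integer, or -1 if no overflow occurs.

1. enqueue(3): size=1
2. dequeue(): size=0
3. enqueue(25): size=1
4. dequeue(): size=0
5. enqueue(40): size=1
6. dequeue(): size=0
7. enqueue(40): size=1
8. enqueue(11): size=2
9. enqueue(15): size=3
10. enqueue(95): size=3=cap → OVERFLOW (fail)
11. enqueue(60): size=3=cap → OVERFLOW (fail)
12. enqueue(9): size=3=cap → OVERFLOW (fail)
13. enqueue(44): size=3=cap → OVERFLOW (fail)
14. dequeue(): size=2

Answer: 10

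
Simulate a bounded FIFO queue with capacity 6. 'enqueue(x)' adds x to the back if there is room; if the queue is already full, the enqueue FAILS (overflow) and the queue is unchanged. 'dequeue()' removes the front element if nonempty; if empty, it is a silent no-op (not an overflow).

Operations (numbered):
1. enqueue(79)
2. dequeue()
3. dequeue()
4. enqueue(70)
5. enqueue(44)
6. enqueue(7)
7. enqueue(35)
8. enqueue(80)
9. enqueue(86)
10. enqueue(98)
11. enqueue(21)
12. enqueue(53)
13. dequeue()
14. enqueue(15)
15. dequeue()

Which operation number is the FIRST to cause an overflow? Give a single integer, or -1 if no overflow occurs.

1. enqueue(79): size=1
2. dequeue(): size=0
3. dequeue(): empty, no-op, size=0
4. enqueue(70): size=1
5. enqueue(44): size=2
6. enqueue(7): size=3
7. enqueue(35): size=4
8. enqueue(80): size=5
9. enqueue(86): size=6
10. enqueue(98): size=6=cap → OVERFLOW (fail)
11. enqueue(21): size=6=cap → OVERFLOW (fail)
12. enqueue(53): size=6=cap → OVERFLOW (fail)
13. dequeue(): size=5
14. enqueue(15): size=6
15. dequeue(): size=5

Answer: 10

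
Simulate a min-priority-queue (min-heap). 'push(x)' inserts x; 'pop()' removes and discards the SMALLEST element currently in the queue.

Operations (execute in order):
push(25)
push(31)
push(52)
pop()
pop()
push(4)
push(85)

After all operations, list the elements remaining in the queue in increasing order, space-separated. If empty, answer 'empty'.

Answer: 4 52 85

Derivation:
push(25): heap contents = [25]
push(31): heap contents = [25, 31]
push(52): heap contents = [25, 31, 52]
pop() → 25: heap contents = [31, 52]
pop() → 31: heap contents = [52]
push(4): heap contents = [4, 52]
push(85): heap contents = [4, 52, 85]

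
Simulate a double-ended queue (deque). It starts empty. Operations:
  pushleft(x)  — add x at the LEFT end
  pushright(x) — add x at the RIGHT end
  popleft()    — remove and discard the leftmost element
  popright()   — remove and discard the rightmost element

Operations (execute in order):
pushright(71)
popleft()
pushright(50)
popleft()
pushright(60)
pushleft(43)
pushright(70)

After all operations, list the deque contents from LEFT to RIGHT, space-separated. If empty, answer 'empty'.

Answer: 43 60 70

Derivation:
pushright(71): [71]
popleft(): []
pushright(50): [50]
popleft(): []
pushright(60): [60]
pushleft(43): [43, 60]
pushright(70): [43, 60, 70]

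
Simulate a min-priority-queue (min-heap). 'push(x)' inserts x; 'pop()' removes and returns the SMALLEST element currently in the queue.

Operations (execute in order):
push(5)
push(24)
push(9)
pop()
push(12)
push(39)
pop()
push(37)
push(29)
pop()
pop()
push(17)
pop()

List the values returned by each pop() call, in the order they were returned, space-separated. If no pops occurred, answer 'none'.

push(5): heap contents = [5]
push(24): heap contents = [5, 24]
push(9): heap contents = [5, 9, 24]
pop() → 5: heap contents = [9, 24]
push(12): heap contents = [9, 12, 24]
push(39): heap contents = [9, 12, 24, 39]
pop() → 9: heap contents = [12, 24, 39]
push(37): heap contents = [12, 24, 37, 39]
push(29): heap contents = [12, 24, 29, 37, 39]
pop() → 12: heap contents = [24, 29, 37, 39]
pop() → 24: heap contents = [29, 37, 39]
push(17): heap contents = [17, 29, 37, 39]
pop() → 17: heap contents = [29, 37, 39]

Answer: 5 9 12 24 17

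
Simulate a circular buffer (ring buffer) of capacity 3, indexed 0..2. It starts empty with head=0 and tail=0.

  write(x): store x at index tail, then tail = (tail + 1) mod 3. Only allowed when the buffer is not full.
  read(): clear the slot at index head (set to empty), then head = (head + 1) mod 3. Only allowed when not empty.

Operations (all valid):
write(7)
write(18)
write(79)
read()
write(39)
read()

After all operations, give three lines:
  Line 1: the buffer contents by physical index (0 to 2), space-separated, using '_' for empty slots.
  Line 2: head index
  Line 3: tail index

write(7): buf=[7 _ _], head=0, tail=1, size=1
write(18): buf=[7 18 _], head=0, tail=2, size=2
write(79): buf=[7 18 79], head=0, tail=0, size=3
read(): buf=[_ 18 79], head=1, tail=0, size=2
write(39): buf=[39 18 79], head=1, tail=1, size=3
read(): buf=[39 _ 79], head=2, tail=1, size=2

Answer: 39 _ 79
2
1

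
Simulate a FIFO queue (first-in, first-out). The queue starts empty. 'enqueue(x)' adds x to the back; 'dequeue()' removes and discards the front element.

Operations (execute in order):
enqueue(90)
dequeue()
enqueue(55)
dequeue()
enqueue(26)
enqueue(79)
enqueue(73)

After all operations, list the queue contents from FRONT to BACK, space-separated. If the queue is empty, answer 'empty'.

enqueue(90): [90]
dequeue(): []
enqueue(55): [55]
dequeue(): []
enqueue(26): [26]
enqueue(79): [26, 79]
enqueue(73): [26, 79, 73]

Answer: 26 79 73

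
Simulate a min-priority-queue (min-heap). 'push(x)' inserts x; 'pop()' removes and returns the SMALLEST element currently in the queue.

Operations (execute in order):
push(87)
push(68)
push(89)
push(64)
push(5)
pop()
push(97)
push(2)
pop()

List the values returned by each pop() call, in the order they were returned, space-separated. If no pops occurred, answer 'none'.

push(87): heap contents = [87]
push(68): heap contents = [68, 87]
push(89): heap contents = [68, 87, 89]
push(64): heap contents = [64, 68, 87, 89]
push(5): heap contents = [5, 64, 68, 87, 89]
pop() → 5: heap contents = [64, 68, 87, 89]
push(97): heap contents = [64, 68, 87, 89, 97]
push(2): heap contents = [2, 64, 68, 87, 89, 97]
pop() → 2: heap contents = [64, 68, 87, 89, 97]

Answer: 5 2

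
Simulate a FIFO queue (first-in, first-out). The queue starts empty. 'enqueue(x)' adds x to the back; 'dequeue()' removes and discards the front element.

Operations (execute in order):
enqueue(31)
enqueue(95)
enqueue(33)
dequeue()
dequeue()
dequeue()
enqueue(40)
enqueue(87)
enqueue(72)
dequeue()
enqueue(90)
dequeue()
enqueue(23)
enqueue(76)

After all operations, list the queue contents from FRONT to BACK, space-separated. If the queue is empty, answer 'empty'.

Answer: 72 90 23 76

Derivation:
enqueue(31): [31]
enqueue(95): [31, 95]
enqueue(33): [31, 95, 33]
dequeue(): [95, 33]
dequeue(): [33]
dequeue(): []
enqueue(40): [40]
enqueue(87): [40, 87]
enqueue(72): [40, 87, 72]
dequeue(): [87, 72]
enqueue(90): [87, 72, 90]
dequeue(): [72, 90]
enqueue(23): [72, 90, 23]
enqueue(76): [72, 90, 23, 76]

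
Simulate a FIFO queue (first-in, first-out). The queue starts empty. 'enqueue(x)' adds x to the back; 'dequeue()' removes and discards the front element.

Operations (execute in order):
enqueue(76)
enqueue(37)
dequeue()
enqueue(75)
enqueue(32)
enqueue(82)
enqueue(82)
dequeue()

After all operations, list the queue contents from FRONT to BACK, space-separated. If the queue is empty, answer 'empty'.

enqueue(76): [76]
enqueue(37): [76, 37]
dequeue(): [37]
enqueue(75): [37, 75]
enqueue(32): [37, 75, 32]
enqueue(82): [37, 75, 32, 82]
enqueue(82): [37, 75, 32, 82, 82]
dequeue(): [75, 32, 82, 82]

Answer: 75 32 82 82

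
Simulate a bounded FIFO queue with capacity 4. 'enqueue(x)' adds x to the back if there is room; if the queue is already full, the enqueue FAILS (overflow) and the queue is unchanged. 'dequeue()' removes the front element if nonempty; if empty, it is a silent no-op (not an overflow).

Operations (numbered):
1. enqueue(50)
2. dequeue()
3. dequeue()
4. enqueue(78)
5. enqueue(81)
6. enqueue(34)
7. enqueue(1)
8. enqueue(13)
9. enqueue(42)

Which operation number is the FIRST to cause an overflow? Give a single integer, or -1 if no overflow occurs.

1. enqueue(50): size=1
2. dequeue(): size=0
3. dequeue(): empty, no-op, size=0
4. enqueue(78): size=1
5. enqueue(81): size=2
6. enqueue(34): size=3
7. enqueue(1): size=4
8. enqueue(13): size=4=cap → OVERFLOW (fail)
9. enqueue(42): size=4=cap → OVERFLOW (fail)

Answer: 8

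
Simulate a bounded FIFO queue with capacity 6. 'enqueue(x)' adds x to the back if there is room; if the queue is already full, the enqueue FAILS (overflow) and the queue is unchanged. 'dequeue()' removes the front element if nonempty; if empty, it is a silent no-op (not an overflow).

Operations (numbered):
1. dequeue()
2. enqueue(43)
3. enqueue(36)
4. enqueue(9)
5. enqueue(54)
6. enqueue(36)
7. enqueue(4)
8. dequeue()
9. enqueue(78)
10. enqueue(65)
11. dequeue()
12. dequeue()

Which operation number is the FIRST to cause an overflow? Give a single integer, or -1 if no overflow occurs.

Answer: 10

Derivation:
1. dequeue(): empty, no-op, size=0
2. enqueue(43): size=1
3. enqueue(36): size=2
4. enqueue(9): size=3
5. enqueue(54): size=4
6. enqueue(36): size=5
7. enqueue(4): size=6
8. dequeue(): size=5
9. enqueue(78): size=6
10. enqueue(65): size=6=cap → OVERFLOW (fail)
11. dequeue(): size=5
12. dequeue(): size=4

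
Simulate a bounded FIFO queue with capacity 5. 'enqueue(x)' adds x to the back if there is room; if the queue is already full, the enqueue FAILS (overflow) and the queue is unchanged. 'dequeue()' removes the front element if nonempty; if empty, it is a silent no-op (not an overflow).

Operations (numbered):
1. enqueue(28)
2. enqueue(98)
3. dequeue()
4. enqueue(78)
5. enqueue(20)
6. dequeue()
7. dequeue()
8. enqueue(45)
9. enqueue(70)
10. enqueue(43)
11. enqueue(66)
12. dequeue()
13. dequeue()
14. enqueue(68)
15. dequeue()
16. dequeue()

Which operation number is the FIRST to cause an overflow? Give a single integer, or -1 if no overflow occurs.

Answer: -1

Derivation:
1. enqueue(28): size=1
2. enqueue(98): size=2
3. dequeue(): size=1
4. enqueue(78): size=2
5. enqueue(20): size=3
6. dequeue(): size=2
7. dequeue(): size=1
8. enqueue(45): size=2
9. enqueue(70): size=3
10. enqueue(43): size=4
11. enqueue(66): size=5
12. dequeue(): size=4
13. dequeue(): size=3
14. enqueue(68): size=4
15. dequeue(): size=3
16. dequeue(): size=2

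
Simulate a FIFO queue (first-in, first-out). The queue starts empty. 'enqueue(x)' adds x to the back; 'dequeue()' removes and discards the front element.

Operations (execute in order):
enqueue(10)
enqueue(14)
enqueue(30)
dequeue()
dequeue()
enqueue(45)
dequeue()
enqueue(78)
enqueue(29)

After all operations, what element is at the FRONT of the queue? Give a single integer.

Answer: 45

Derivation:
enqueue(10): queue = [10]
enqueue(14): queue = [10, 14]
enqueue(30): queue = [10, 14, 30]
dequeue(): queue = [14, 30]
dequeue(): queue = [30]
enqueue(45): queue = [30, 45]
dequeue(): queue = [45]
enqueue(78): queue = [45, 78]
enqueue(29): queue = [45, 78, 29]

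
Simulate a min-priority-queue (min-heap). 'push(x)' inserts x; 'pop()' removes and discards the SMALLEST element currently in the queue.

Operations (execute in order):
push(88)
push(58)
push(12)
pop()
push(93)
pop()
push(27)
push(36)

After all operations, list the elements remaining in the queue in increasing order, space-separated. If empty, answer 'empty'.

push(88): heap contents = [88]
push(58): heap contents = [58, 88]
push(12): heap contents = [12, 58, 88]
pop() → 12: heap contents = [58, 88]
push(93): heap contents = [58, 88, 93]
pop() → 58: heap contents = [88, 93]
push(27): heap contents = [27, 88, 93]
push(36): heap contents = [27, 36, 88, 93]

Answer: 27 36 88 93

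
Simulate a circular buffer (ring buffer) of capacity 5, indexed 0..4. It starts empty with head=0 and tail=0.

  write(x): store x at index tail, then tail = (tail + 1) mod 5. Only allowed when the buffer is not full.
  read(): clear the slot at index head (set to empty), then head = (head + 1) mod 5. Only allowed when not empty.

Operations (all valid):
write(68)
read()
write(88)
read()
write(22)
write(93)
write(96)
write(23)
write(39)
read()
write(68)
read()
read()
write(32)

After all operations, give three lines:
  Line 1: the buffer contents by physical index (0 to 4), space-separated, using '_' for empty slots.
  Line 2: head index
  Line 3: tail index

write(68): buf=[68 _ _ _ _], head=0, tail=1, size=1
read(): buf=[_ _ _ _ _], head=1, tail=1, size=0
write(88): buf=[_ 88 _ _ _], head=1, tail=2, size=1
read(): buf=[_ _ _ _ _], head=2, tail=2, size=0
write(22): buf=[_ _ 22 _ _], head=2, tail=3, size=1
write(93): buf=[_ _ 22 93 _], head=2, tail=4, size=2
write(96): buf=[_ _ 22 93 96], head=2, tail=0, size=3
write(23): buf=[23 _ 22 93 96], head=2, tail=1, size=4
write(39): buf=[23 39 22 93 96], head=2, tail=2, size=5
read(): buf=[23 39 _ 93 96], head=3, tail=2, size=4
write(68): buf=[23 39 68 93 96], head=3, tail=3, size=5
read(): buf=[23 39 68 _ 96], head=4, tail=3, size=4
read(): buf=[23 39 68 _ _], head=0, tail=3, size=3
write(32): buf=[23 39 68 32 _], head=0, tail=4, size=4

Answer: 23 39 68 32 _
0
4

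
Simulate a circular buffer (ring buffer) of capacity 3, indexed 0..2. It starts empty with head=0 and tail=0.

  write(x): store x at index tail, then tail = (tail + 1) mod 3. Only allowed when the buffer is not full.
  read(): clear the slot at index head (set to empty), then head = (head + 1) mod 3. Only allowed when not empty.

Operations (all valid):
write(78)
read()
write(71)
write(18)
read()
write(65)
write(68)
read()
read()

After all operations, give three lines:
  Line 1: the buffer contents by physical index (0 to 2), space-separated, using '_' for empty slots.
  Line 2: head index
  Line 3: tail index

Answer: _ 68 _
1
2

Derivation:
write(78): buf=[78 _ _], head=0, tail=1, size=1
read(): buf=[_ _ _], head=1, tail=1, size=0
write(71): buf=[_ 71 _], head=1, tail=2, size=1
write(18): buf=[_ 71 18], head=1, tail=0, size=2
read(): buf=[_ _ 18], head=2, tail=0, size=1
write(65): buf=[65 _ 18], head=2, tail=1, size=2
write(68): buf=[65 68 18], head=2, tail=2, size=3
read(): buf=[65 68 _], head=0, tail=2, size=2
read(): buf=[_ 68 _], head=1, tail=2, size=1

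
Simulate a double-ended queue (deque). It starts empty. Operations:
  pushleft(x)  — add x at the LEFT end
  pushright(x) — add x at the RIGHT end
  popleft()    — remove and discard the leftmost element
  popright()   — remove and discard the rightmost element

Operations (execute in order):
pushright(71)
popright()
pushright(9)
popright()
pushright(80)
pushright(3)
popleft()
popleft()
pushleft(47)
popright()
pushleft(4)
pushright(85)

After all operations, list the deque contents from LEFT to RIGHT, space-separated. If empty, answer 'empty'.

Answer: 4 85

Derivation:
pushright(71): [71]
popright(): []
pushright(9): [9]
popright(): []
pushright(80): [80]
pushright(3): [80, 3]
popleft(): [3]
popleft(): []
pushleft(47): [47]
popright(): []
pushleft(4): [4]
pushright(85): [4, 85]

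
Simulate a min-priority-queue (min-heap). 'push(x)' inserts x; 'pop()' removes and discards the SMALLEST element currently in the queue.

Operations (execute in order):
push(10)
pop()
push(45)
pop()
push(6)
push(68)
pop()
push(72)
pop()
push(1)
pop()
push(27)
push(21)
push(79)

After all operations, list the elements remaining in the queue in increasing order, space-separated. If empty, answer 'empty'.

push(10): heap contents = [10]
pop() → 10: heap contents = []
push(45): heap contents = [45]
pop() → 45: heap contents = []
push(6): heap contents = [6]
push(68): heap contents = [6, 68]
pop() → 6: heap contents = [68]
push(72): heap contents = [68, 72]
pop() → 68: heap contents = [72]
push(1): heap contents = [1, 72]
pop() → 1: heap contents = [72]
push(27): heap contents = [27, 72]
push(21): heap contents = [21, 27, 72]
push(79): heap contents = [21, 27, 72, 79]

Answer: 21 27 72 79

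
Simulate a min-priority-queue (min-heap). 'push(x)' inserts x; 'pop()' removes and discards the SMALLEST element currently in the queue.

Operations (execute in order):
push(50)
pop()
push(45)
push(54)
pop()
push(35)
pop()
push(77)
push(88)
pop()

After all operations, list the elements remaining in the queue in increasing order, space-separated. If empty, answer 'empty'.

Answer: 77 88

Derivation:
push(50): heap contents = [50]
pop() → 50: heap contents = []
push(45): heap contents = [45]
push(54): heap contents = [45, 54]
pop() → 45: heap contents = [54]
push(35): heap contents = [35, 54]
pop() → 35: heap contents = [54]
push(77): heap contents = [54, 77]
push(88): heap contents = [54, 77, 88]
pop() → 54: heap contents = [77, 88]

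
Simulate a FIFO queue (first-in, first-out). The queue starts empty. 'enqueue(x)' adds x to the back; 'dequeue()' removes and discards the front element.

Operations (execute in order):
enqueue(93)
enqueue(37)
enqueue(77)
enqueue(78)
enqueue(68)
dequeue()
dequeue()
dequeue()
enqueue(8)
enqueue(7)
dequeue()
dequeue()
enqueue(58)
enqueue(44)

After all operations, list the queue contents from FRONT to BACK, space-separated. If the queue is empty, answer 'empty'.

Answer: 8 7 58 44

Derivation:
enqueue(93): [93]
enqueue(37): [93, 37]
enqueue(77): [93, 37, 77]
enqueue(78): [93, 37, 77, 78]
enqueue(68): [93, 37, 77, 78, 68]
dequeue(): [37, 77, 78, 68]
dequeue(): [77, 78, 68]
dequeue(): [78, 68]
enqueue(8): [78, 68, 8]
enqueue(7): [78, 68, 8, 7]
dequeue(): [68, 8, 7]
dequeue(): [8, 7]
enqueue(58): [8, 7, 58]
enqueue(44): [8, 7, 58, 44]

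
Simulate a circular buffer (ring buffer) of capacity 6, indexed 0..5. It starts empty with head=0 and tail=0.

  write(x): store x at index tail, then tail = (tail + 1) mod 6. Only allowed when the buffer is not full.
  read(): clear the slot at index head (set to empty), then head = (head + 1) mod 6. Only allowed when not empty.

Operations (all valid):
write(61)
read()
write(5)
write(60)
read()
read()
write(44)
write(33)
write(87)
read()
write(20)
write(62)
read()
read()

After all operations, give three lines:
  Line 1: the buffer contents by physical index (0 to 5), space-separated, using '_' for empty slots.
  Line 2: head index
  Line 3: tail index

Answer: 20 62 _ _ _ _
0
2

Derivation:
write(61): buf=[61 _ _ _ _ _], head=0, tail=1, size=1
read(): buf=[_ _ _ _ _ _], head=1, tail=1, size=0
write(5): buf=[_ 5 _ _ _ _], head=1, tail=2, size=1
write(60): buf=[_ 5 60 _ _ _], head=1, tail=3, size=2
read(): buf=[_ _ 60 _ _ _], head=2, tail=3, size=1
read(): buf=[_ _ _ _ _ _], head=3, tail=3, size=0
write(44): buf=[_ _ _ 44 _ _], head=3, tail=4, size=1
write(33): buf=[_ _ _ 44 33 _], head=3, tail=5, size=2
write(87): buf=[_ _ _ 44 33 87], head=3, tail=0, size=3
read(): buf=[_ _ _ _ 33 87], head=4, tail=0, size=2
write(20): buf=[20 _ _ _ 33 87], head=4, tail=1, size=3
write(62): buf=[20 62 _ _ 33 87], head=4, tail=2, size=4
read(): buf=[20 62 _ _ _ 87], head=5, tail=2, size=3
read(): buf=[20 62 _ _ _ _], head=0, tail=2, size=2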